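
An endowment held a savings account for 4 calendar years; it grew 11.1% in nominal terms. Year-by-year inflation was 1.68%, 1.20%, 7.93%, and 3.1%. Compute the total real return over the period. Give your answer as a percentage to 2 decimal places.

Cumulative inflation factor: 1.0168 × 1.0120 × 1.0793 × 1.031 ≈ 1.14503.
Nominal growth factor: 1.11100. Real growth factor = 1.11100 / 1.14503 ≈ 0.97028.
Total real return ≈ -2.9720%.

-2.97%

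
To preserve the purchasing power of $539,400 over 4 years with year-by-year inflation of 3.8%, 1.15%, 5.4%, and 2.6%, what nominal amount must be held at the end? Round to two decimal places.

$612,438.03

Cumulative price-level factor: 1.038 × 1.0115 × 1.054 × 1.026 ≈ 1.1354060715.
Multiplying $539,400 by the price-level factor gives the future nominal sum.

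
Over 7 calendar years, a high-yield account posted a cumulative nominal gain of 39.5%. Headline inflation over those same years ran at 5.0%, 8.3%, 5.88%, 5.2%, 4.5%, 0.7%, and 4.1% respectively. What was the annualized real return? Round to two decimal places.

Cumulative inflation factor: 1.050 × 1.083 × 1.0588 × 1.052 × 1.045 × 1.007 × 1.041 ≈ 1.38753.
Nominal growth factor: 1.39500. Real growth factor = 1.39500 / 1.38753 ≈ 1.00538.
Annualized: 1.00538^(1/7) − 1 ≈ 0.00077.

0.08%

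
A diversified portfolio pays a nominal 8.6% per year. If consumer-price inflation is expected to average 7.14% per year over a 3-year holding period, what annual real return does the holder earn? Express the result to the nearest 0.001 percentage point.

With constant rates the annual real return is the same each year: (1+8.6%)/(1+7.14%) − 1 = 0.01363.

1.363%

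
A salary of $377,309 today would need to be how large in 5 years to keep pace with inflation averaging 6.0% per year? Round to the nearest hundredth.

Cumulative price-level factor: (1+6.0%)^5 = 1.3382255776.
The nominal amount required is $377,309 scaled up by that factor.

$504,924.55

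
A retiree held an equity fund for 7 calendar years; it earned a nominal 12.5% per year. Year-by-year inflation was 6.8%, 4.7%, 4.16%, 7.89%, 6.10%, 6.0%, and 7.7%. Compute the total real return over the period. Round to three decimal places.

Cumulative inflation factor: 1.068 × 1.047 × 1.0416 × 1.0789 × 1.0610 × 1.060 × 1.077 ≈ 1.52208.
Nominal growth factor: 2.28070. Real growth factor = 2.28070 / 1.52208 ≈ 1.49841.
Total real return ≈ 49.8410%.

49.841%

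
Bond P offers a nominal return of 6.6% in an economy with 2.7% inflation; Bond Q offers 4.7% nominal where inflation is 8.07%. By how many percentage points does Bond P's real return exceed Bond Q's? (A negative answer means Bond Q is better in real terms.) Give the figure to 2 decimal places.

6.92

Bond P real return: 1.066/1.027 − 1 = 3.797%.
Bond Q real return: 1.047/1.0807 − 1 = -3.118%.
Difference: 3.797 − (-3.118) = 6.915 pp.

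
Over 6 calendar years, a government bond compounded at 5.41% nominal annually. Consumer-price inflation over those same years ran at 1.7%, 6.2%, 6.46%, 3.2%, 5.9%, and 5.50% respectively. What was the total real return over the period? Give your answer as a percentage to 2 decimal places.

3.47%

Cumulative inflation factor: 1.017 × 1.062 × 1.0646 × 1.032 × 1.059 × 1.0550 ≈ 1.32575.
Nominal growth factor: 1.37180. Real growth factor = 1.37180 / 1.32575 ≈ 1.03474.
Total real return ≈ 3.4739%.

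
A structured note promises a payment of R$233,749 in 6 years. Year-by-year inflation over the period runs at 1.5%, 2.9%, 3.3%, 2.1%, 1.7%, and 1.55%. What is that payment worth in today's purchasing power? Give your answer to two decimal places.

Price-level factor over 6 years: 1.015 × 1.029 × 1.033 × 1.021 × 1.017 × 1.0155 ≈ 1.1376491883.
Purchasing power today: R$233,749 divided by that factor.

R$205,466.68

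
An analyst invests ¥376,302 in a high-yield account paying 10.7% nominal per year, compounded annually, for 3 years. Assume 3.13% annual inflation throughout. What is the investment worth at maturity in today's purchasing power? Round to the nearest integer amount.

¥465,398

Nominal value at maturity: ¥376,302 × (1 + 10.7%)^3 ≈ ¥510,481.
Price-level factor over 3 years: (1 + 3.13%)^3 ≈ 1.0968697343.
Dividing the nominal maturity value by the price-level factor gives the value in today's money.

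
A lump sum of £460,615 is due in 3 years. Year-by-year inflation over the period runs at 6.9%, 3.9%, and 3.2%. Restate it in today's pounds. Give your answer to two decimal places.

Price-level factor over 3 years: 1.069 × 1.039 × 1.032 = 1.146233112.
Purchasing power today: £460,615 divided by that factor.

£401,851.07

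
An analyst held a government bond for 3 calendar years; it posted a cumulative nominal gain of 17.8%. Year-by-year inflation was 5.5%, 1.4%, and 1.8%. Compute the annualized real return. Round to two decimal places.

Cumulative inflation factor: 1.055 × 1.014 × 1.018 ≈ 1.08903.
Nominal growth factor: 1.17800. Real growth factor = 1.17800 / 1.08903 ≈ 1.08170.
Annualized: 1.08170^(1/3) − 1 ≈ 0.02652.

2.65%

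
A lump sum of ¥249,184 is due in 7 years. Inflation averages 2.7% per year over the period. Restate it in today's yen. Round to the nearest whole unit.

¥206,789

Price-level factor over 7 years: (1 + 2.7%)^7 ≈ 1.2050168095.
Purchasing power today: ¥249,184 divided by that factor.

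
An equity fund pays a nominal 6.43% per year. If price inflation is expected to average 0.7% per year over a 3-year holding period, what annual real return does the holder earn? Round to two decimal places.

With constant rates the annual real return is the same each year: (1+6.43%)/(1+0.7%) − 1 = 0.05690.

5.69%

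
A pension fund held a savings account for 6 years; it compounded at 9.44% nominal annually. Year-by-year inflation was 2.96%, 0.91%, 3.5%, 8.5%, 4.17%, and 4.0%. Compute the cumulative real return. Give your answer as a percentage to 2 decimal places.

Cumulative inflation factor: 1.0296 × 1.0091 × 1.035 × 1.085 × 1.0417 × 1.040 ≈ 1.26401.
Nominal growth factor: 1.71813. Real growth factor = 1.71813 / 1.26401 ≈ 1.35928.
Total real return ≈ 35.9276%.

35.93%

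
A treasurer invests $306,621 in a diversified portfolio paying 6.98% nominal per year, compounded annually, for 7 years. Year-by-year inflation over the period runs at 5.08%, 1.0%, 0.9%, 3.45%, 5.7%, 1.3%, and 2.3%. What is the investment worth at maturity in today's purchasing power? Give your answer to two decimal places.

Nominal value at maturity: $306,621 × (1 + 6.98%)^7 ≈ $491,722.47.
Price-level factor over 7 years: 1.0508 × 1.010 × 1.009 × 1.0345 × 1.057 × 1.013 × 1.023 ≈ 1.2134535750.
Dividing the nominal maturity value by the price-level factor gives the value in today's money.

$405,225.61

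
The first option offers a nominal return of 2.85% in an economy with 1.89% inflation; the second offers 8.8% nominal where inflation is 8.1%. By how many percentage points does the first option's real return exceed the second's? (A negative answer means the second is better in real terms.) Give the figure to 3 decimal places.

0.295

The first option real return: 1.0285/1.0189 − 1 = 0.9422%.
The second real return: 1.088/1.081 − 1 = 0.6475%.
Difference: 0.9422 − 0.6475 = 0.2947 pp.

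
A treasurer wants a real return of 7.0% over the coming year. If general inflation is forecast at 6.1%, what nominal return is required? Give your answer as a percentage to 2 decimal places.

13.53%

By the Fisher equation, 1 + r_nom = (1 + 7.0%)(1 + 6.1%) = 1.070 × 1.061 = 1.13527.
So r_nom = 13.527%.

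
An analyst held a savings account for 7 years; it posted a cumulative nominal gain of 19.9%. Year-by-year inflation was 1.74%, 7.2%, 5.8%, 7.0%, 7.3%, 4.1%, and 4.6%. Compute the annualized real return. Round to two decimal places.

Cumulative inflation factor: 1.0174 × 1.072 × 1.058 × 1.070 × 1.073 × 1.041 × 1.046 ≈ 1.44257.
Nominal growth factor: 1.19900. Real growth factor = 1.19900 / 1.44257 ≈ 0.83115.
Annualized: 0.83115^(1/7) − 1 ≈ -0.02607.

-2.61%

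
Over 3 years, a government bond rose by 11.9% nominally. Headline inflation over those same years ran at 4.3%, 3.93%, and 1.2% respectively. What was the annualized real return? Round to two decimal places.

Cumulative inflation factor: 1.043 × 1.0393 × 1.012 ≈ 1.09700.
Nominal growth factor: 1.11900. Real growth factor = 1.11900 / 1.09700 ≈ 1.02006.
Annualized: 1.02006^(1/3) − 1 ≈ 0.00664.

0.66%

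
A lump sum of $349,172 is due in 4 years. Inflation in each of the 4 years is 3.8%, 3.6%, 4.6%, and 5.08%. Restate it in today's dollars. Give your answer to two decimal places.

Price-level factor over 4 years: 1.038 × 1.036 × 1.046 × 1.0508 ≈ 1.1819765423.
Purchasing power today: $349,172 divided by that factor.

$295,413.65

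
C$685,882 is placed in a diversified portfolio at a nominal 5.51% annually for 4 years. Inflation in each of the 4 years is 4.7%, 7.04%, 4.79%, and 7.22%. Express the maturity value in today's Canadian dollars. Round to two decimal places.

Nominal value at maturity: C$685,882 × (1 + 5.51%)^4 ≈ C$850,009.73.
Price-level factor over 4 years: 1.047 × 1.0704 × 1.0479 × 1.0722 ≈ 1.2591817638.
The maturity value deflated by that factor is the answer in today's purchasing power.

C$675,049.27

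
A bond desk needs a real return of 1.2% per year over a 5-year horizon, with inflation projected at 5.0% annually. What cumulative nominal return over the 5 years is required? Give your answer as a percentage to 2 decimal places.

Required annual nominal rate: (1+1.2%)(1+5.0%) − 1 = 6.26%.
Cumulative over 5 years: (1 + 0.0626)^5 − 1 ≈ 0.35472.

35.47%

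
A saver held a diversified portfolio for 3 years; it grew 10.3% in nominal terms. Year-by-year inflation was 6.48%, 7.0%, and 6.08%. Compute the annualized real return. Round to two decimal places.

-3.00%

Cumulative inflation factor: 1.0648 × 1.070 × 1.0608 ≈ 1.20861.
Nominal growth factor: 1.10300. Real growth factor = 1.10300 / 1.20861 ≈ 0.91262.
Annualized: 0.91262^(1/3) − 1 ≈ -0.03002.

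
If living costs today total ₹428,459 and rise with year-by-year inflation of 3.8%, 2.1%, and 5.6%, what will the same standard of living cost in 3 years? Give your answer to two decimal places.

₹479,508.47

Cumulative price-level factor: 1.038 × 1.021 × 1.056 = 1.119146688.
The nominal amount required is ₹428,459 scaled up by that factor.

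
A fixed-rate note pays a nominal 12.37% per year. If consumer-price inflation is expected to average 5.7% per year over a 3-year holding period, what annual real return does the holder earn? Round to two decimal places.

6.31%

With constant rates the annual real return is the same each year: (1+12.37%)/(1+5.7%) − 1 = 0.06310.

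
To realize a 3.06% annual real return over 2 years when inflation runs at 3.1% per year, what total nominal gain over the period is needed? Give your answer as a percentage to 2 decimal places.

Required annual nominal rate: (1+3.06%)(1+3.1%) − 1 = 6.25486%.
Cumulative over 2 years: (1 + 0.0625486)^2 − 1 ≈ 0.12901.

12.90%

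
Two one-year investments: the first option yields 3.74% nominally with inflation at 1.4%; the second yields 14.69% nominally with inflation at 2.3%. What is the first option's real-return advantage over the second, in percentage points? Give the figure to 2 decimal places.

The first option real return: 1.0374/1.014 − 1 = 2.308%.
The second real return: 1.1469/1.023 − 1 = 12.111%.
Difference: 2.308 − 12.111 = -9.803 pp.

-9.80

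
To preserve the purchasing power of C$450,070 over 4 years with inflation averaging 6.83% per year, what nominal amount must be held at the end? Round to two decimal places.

Cumulative price-level factor: (1+6.83%)^4 ≈ 1.3024855491.
The nominal amount required is C$450,070 scaled up by that factor.

C$586,209.67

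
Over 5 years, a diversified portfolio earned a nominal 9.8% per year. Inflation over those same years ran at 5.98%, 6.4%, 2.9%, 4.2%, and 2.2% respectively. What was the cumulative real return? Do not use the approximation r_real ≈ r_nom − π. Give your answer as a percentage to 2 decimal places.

Cumulative inflation factor: 1.0598 × 1.064 × 1.029 × 1.042 × 1.022 ≈ 1.23566.
Nominal growth factor: 1.59592. Real growth factor = 1.59592 / 1.23566 ≈ 1.29155.
Total real return ≈ 29.1553%.

29.16%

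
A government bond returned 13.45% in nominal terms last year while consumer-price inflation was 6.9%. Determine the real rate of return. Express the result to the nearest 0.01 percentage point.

Real return via the Fisher equation: (1 + 13.45%)/(1 + 6.9%) − 1 = 1.1345/1.069 − 1 ≈ 0.06127.

6.13%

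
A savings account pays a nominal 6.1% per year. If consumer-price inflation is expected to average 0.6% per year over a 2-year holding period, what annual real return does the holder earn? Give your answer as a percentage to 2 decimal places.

5.47%

With constant rates the annual real return is the same each year: (1+6.1%)/(1+0.6%) − 1 = 0.05467.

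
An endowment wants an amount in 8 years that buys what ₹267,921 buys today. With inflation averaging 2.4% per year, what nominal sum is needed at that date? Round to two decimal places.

₹323,896.61

Cumulative price-level factor: (1+2.4%)^8 ≈ 1.2089258196.
The nominal amount required is ₹267,921 scaled up by that factor.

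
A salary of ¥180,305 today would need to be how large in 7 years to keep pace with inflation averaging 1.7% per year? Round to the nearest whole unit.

¥202,887

Cumulative price-level factor: (1+1.7%)^7 ≈ 1.1252439082.
Multiplying ¥180,305 by the price-level factor gives the future nominal sum.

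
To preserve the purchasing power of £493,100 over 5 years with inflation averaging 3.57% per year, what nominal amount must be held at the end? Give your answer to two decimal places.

£587,631.25

Cumulative price-level factor: (1+3.57%)^5 ≈ 1.1917080725.
The nominal amount required is £493,100 scaled up by that factor.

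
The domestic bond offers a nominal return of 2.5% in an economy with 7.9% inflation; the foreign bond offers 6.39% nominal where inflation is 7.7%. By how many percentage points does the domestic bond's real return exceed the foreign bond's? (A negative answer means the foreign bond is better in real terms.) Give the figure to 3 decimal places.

-3.788

The domestic bond real return: 1.025/1.079 − 1 = -5.0046%.
The foreign bond real return: 1.0639/1.077 − 1 = -1.2163%.
Difference: -5.0046 − (-1.2163) = -3.7883 pp.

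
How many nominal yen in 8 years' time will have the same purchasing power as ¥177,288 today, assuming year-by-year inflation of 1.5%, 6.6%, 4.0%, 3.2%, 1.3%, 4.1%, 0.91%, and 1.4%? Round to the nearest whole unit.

¥222,151

Cumulative price-level factor: 1.015 × 1.066 × 1.040 × 1.032 × 1.013 × 1.041 × 1.0091 × 1.014 ≈ 1.2530506311.
Multiplying ¥177,288 by the price-level factor gives the future nominal sum.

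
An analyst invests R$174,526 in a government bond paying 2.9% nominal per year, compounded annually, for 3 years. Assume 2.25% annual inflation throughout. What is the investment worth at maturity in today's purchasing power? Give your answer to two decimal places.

Nominal value at maturity: R$174,526 × (1 + 2.9%)^3 ≈ R$190,154.35.
Price-level factor over 3 years: (1 + 2.25%)^3 ≈ 1.0690301406.
The maturity value deflated by that factor is the answer in today's purchasing power.

R$177,875.57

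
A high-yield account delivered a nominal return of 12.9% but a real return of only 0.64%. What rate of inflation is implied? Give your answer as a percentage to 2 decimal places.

From (1+r_nom) = (1+r_real)(1+π), we get 1+π = (1 + 12.9%)/(1 + 0.64%) = 1.129/1.0064 ≈ 1.12182.
So π ≈ 12.1820%.

12.18%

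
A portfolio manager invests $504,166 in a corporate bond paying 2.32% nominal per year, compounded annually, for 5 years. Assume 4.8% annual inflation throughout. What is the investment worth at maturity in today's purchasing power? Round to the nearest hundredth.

Nominal value at maturity: $504,166 × (1 + 2.32%)^5 ≈ $565,426.57.
Price-level factor over 5 years: (1 + 4.8%)^5 ≈ 1.2641727169.
Dividing the nominal maturity value by the price-level factor gives the value in today's money.

$447,270.03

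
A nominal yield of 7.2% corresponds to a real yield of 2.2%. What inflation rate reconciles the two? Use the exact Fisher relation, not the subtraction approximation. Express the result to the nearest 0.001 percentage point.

4.892%

From (1+r_nom) = (1+r_real)(1+π), we get 1+π = (1 + 7.2%)/(1 + 2.2%) = 1.072/1.022 ≈ 1.04892.
So π ≈ 4.8924%.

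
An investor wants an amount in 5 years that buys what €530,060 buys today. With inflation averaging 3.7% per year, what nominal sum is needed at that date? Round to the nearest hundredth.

Cumulative price-level factor: (1+3.7%)^5 ≈ 1.1992059701.
The nominal amount required is €530,060 scaled up by that factor.

€635,651.12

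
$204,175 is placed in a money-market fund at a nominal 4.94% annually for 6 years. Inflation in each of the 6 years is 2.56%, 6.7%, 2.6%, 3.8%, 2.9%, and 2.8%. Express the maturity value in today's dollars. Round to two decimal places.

$221,183.79

Nominal value at maturity: $204,175 × (1 + 4.94%)^6 ≈ $272,677.26.
Price-level factor over 6 years: 1.0256 × 1.067 × 1.026 × 1.038 × 1.029 × 1.028 ≈ 1.2328085432.
The maturity value deflated by that factor is the answer in today's purchasing power.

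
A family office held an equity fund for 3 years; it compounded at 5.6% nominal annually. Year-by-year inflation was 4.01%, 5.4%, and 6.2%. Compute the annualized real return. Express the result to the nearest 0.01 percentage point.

0.38%

Cumulative inflation factor: 1.0401 × 1.054 × 1.062 ≈ 1.16423.
Nominal growth factor: 1.17758. Real growth factor = 1.17758 / 1.16423 ≈ 1.01147.
Annualized: 1.01147^(1/3) − 1 ≈ 0.00381.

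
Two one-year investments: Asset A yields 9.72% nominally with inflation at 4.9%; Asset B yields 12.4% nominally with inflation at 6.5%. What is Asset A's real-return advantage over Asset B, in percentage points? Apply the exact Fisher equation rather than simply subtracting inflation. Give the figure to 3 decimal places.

Asset A real return: 1.0972/1.049 − 1 = 4.5949%.
Asset B real return: 1.124/1.065 − 1 = 5.5399%.
Difference: 4.5949 − 5.5399 = -0.9450 pp.

-0.945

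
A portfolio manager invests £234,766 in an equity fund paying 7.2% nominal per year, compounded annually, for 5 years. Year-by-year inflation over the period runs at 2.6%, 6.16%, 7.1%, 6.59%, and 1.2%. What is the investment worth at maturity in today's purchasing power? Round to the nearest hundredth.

£264,127.98

Nominal value at maturity: £234,766 × (1 + 7.2%)^5 ≈ £332,360.29.
Price-level factor over 5 years: 1.026 × 1.0616 × 1.071 × 1.0659 × 1.012 ≈ 1.2583304792.
The maturity value deflated by that factor is the answer in today's purchasing power.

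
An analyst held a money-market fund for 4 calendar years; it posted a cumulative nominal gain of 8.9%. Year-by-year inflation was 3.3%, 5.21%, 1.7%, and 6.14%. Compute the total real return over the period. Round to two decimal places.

Cumulative inflation factor: 1.033 × 1.0521 × 1.017 × 1.0614 ≈ 1.17316.
Nominal growth factor: 1.08900. Real growth factor = 1.08900 / 1.17316 ≈ 0.92826.
Total real return ≈ -7.1738%.

-7.17%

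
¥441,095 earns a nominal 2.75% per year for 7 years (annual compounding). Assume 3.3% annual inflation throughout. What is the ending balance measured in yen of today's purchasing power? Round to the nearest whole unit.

Nominal value at maturity: ¥441,095 × (1 + 2.75%)^7 ≈ ¥533,341.
Price-level factor over 7 years: (1 + 3.3%)^7 ≈ 1.2551691332.
Dividing the nominal maturity value by the price-level factor gives the value in today's money.

¥424,916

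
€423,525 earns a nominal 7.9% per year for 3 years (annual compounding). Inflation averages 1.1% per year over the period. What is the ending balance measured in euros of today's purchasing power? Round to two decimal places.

€514,860.91

Nominal value at maturity: €423,525 × (1 + 7.9%)^3 ≈ €532,038.90.
Price-level factor over 3 years: (1 + 1.1%)^3 = 1.033364331.
Dividing the nominal maturity value by the price-level factor gives the value in today's money.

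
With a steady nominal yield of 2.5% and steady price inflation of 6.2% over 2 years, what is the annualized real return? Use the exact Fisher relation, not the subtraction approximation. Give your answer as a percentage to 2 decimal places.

-3.48%

With constant rates the annual real return is the same each year: (1+2.5%)/(1+6.2%) − 1 = -0.03484.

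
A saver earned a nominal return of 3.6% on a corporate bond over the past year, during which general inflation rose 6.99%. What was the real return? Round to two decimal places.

-3.17%

Real return via the Fisher equation: (1 + 3.6%)/(1 + 6.99%) − 1 = 1.036/1.0699 − 1 ≈ -0.03169.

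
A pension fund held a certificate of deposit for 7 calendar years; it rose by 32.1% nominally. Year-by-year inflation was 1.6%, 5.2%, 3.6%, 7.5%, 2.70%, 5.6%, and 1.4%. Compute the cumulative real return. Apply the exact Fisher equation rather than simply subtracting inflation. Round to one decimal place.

Cumulative inflation factor: 1.016 × 1.052 × 1.036 × 1.075 × 1.0270 × 1.056 × 1.014 ≈ 1.30903.
Nominal growth factor: 1.32100. Real growth factor = 1.32100 / 1.30903 ≈ 1.00914.
Total real return ≈ 0.9143%.

0.9%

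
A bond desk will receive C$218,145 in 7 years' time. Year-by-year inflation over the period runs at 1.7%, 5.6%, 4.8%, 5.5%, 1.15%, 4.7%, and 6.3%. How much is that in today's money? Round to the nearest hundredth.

C$163,192.73

Price-level factor over 7 years: 1.017 × 1.056 × 1.048 × 1.055 × 1.0115 × 1.047 × 1.063 ≈ 1.3367323139.
Purchasing power today: C$218,145 divided by that factor.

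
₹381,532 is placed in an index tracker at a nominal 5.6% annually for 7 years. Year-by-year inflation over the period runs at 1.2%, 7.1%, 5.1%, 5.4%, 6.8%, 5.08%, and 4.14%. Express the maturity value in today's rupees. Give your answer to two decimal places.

Nominal value at maturity: ₹381,532 × (1 + 5.6%)^7 ≈ ₹558,699.65.
Price-level factor over 7 years: 1.012 × 1.071 × 1.051 × 1.054 × 1.068 × 1.0508 × 1.0414 ≈ 1.4032084793.
Dividing the nominal maturity value by the price-level factor gives the value in today's money.

₹398,158.69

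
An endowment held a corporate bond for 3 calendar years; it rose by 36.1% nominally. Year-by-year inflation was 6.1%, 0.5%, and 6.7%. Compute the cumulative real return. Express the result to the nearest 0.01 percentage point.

19.62%

Cumulative inflation factor: 1.061 × 1.005 × 1.067 ≈ 1.13775.
Nominal growth factor: 1.36100. Real growth factor = 1.36100 / 1.13775 ≈ 1.19622.
Total real return ≈ 19.6223%.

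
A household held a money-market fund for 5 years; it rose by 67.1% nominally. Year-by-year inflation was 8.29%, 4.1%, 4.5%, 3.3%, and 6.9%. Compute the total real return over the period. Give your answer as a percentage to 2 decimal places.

28.45%

Cumulative inflation factor: 1.0829 × 1.041 × 1.045 × 1.033 × 1.069 ≈ 1.30087.
Nominal growth factor: 1.67100. Real growth factor = 1.67100 / 1.30087 ≈ 1.28453.
Total real return ≈ 28.4526%.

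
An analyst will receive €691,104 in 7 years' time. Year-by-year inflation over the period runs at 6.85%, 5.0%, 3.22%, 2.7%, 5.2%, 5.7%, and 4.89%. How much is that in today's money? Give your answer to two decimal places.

€498,219.21

Price-level factor over 7 years: 1.0685 × 1.050 × 1.0322 × 1.027 × 1.052 × 1.057 × 1.0489 ≈ 1.3871484356.
Purchasing power today: €691,104 divided by that factor.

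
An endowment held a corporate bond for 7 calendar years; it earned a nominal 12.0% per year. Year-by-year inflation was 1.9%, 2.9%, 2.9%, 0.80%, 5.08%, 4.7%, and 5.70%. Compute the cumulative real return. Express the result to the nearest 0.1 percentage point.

74.8%

Cumulative inflation factor: 1.019 × 1.029 × 1.029 × 1.0080 × 1.0508 × 1.047 × 1.0570 ≈ 1.26476.
Nominal growth factor: 2.21068. Real growth factor = 2.21068 / 1.26476 ≈ 1.74791.
Total real return ≈ 74.7910%.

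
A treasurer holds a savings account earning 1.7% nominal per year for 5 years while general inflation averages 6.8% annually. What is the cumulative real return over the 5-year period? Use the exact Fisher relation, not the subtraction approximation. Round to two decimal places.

The annual real rate is (1+1.7%)/(1+6.8%) − 1 = -4.7753%.
Compounded over 5 years: (1 + -0.047753)^5 − 1 ≈ -0.21702.

-21.70%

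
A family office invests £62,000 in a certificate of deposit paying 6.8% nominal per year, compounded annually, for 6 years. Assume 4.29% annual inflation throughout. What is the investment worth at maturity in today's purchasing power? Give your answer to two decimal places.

£71,509.41

Nominal value at maturity: £62,000 × (1 + 6.8%)^6 ≈ £92,006.65.
Price-level factor over 6 years: (1 + 4.29%)^6 ≈ 1.2866369065.
Dividing the nominal maturity value by the price-level factor gives the value in today's money.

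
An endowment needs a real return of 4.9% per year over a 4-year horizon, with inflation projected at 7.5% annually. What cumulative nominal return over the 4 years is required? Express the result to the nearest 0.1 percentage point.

Required annual nominal rate: (1+4.9%)(1+7.5%) − 1 = 12.7675%.
Cumulative over 4 years: (1 + 0.127675)^4 − 1 ≈ 0.61710.

61.7%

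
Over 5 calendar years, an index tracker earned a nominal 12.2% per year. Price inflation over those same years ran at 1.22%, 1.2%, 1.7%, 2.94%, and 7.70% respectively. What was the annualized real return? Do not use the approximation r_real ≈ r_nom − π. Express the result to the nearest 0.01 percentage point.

9.01%

Cumulative inflation factor: 1.0122 × 1.012 × 1.017 × 1.0294 × 1.0770 ≈ 1.15496.
Nominal growth factor: 1.77813. Real growth factor = 1.77813 / 1.15496 ≈ 1.53956.
Annualized: 1.53956^(1/5) − 1 ≈ 0.09013.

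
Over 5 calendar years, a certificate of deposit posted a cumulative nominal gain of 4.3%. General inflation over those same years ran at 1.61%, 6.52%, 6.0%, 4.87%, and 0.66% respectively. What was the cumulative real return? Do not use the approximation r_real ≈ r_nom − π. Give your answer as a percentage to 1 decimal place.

-13.9%

Cumulative inflation factor: 1.0161 × 1.0652 × 1.060 × 1.0487 × 1.0066 ≈ 1.21110.
Nominal growth factor: 1.04300. Real growth factor = 1.04300 / 1.21110 ≈ 0.86120.
Total real return ≈ -13.8803%.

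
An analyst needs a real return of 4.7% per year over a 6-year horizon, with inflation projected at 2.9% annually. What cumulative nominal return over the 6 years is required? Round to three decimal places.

Required annual nominal rate: (1+4.7%)(1+2.9%) − 1 = 7.7363%.
Cumulative over 6 years: (1 + 0.077363)^6 − 1 ≈ 0.56377.

56.377%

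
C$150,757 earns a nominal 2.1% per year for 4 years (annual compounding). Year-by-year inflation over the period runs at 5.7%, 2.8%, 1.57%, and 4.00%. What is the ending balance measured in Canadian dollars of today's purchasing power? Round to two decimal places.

Nominal value at maturity: C$150,757 × (1 + 2.1%)^4 ≈ C$163,825.10.
Price-level factor over 4 years: 1.057 × 1.028 × 1.0157 × 1.0400 ≈ 1.1478017795.
The maturity value deflated by that factor is the answer in today's purchasing power.

C$142,729.44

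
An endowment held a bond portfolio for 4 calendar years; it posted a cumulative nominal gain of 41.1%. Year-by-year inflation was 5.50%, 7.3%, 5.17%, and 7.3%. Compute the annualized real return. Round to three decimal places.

2.517%

Cumulative inflation factor: 1.0550 × 1.073 × 1.0517 × 1.073 ≈ 1.27745.
Nominal growth factor: 1.41100. Real growth factor = 1.41100 / 1.27745 ≈ 1.10454.
Annualized: 1.10454^(1/4) − 1 ≈ 0.02517.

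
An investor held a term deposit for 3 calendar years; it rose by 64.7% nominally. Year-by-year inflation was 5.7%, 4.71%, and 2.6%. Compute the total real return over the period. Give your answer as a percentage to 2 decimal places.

45.04%

Cumulative inflation factor: 1.057 × 1.0471 × 1.026 ≈ 1.13556.
Nominal growth factor: 1.64700. Real growth factor = 1.64700 / 1.13556 ≈ 1.45038.
Total real return ≈ 45.0384%.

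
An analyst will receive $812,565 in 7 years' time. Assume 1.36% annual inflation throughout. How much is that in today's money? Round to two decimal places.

Price-level factor over 7 years: (1 + 1.36%)^7 ≈ 1.0991734081.
Purchasing power today: $812,565 divided by that factor.

$739,250.96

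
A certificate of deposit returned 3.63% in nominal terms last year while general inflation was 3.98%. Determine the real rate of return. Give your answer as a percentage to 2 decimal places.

Real return via the Fisher equation: (1 + 3.63%)/(1 + 3.98%) − 1 = 1.0363/1.0398 − 1 ≈ -0.00337.

-0.34%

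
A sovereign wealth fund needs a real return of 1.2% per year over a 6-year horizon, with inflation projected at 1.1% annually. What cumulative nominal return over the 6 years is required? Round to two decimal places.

Required annual nominal rate: (1+1.2%)(1+1.1%) − 1 = 2.3132%.
Cumulative over 6 years: (1 + 0.023132)^6 − 1 ≈ 0.14707.

14.71%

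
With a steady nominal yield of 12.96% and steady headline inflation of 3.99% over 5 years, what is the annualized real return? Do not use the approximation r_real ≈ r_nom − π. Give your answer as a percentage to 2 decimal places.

With constant rates the annual real return is the same each year: (1+12.96%)/(1+3.99%) − 1 = 0.08626.

8.63%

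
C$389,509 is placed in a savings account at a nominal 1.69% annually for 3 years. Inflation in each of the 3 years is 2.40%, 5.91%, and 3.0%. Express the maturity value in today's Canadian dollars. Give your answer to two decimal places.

C$366,672.29

Nominal value at maturity: C$389,509 × (1 + 1.69%)^3 ≈ C$409,592.73.
Price-level factor over 3 years: 1.0240 × 1.0591 × 1.030 = 1.117053952.
Dividing the nominal maturity value by the price-level factor gives the value in today's money.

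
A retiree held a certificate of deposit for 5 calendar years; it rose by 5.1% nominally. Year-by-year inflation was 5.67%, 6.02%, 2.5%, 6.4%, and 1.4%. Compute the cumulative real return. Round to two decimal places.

Cumulative inflation factor: 1.0567 × 1.0602 × 1.025 × 1.064 × 1.014 ≈ 1.23892.
Nominal growth factor: 1.05100. Real growth factor = 1.05100 / 1.23892 ≈ 0.84832.
Total real return ≈ -15.1680%.

-15.17%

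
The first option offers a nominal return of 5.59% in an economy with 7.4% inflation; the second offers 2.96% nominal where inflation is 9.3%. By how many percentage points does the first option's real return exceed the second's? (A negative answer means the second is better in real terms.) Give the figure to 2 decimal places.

The first option real return: 1.0559/1.074 − 1 = -1.685%.
The second real return: 1.0296/1.093 − 1 = -5.801%.
Difference: -1.685 − (-5.801) = 4.116 pp.

4.12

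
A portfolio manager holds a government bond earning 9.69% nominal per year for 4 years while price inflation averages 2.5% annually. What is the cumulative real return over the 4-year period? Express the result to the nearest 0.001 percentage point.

The annual real rate is (1+9.69%)/(1+2.5%) − 1 = 7.0146%.
Compounded over 4 years: (1 + 0.070146)^4 − 1 ≈ 0.31151.

31.151%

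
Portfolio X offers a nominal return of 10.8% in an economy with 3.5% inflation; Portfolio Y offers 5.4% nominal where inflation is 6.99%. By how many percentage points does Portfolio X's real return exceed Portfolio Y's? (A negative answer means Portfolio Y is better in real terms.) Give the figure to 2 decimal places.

8.54

Portfolio X real return: 1.108/1.035 − 1 = 7.053%.
Portfolio Y real return: 1.054/1.0699 − 1 = -1.486%.
Difference: 7.053 − (-1.486) = 8.539 pp.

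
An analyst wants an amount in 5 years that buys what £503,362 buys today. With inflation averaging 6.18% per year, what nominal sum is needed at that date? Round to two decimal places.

Cumulative price-level factor: (1+6.18%)^5 ≈ 1.3496265247.
The nominal amount required is £503,362 scaled up by that factor.

£679,350.71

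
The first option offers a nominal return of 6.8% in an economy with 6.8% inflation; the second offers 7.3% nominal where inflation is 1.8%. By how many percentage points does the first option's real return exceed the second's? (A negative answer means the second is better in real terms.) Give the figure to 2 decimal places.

-5.40

The first option real return: 1.068/1.068 − 1 = 0.000%.
The second real return: 1.073/1.018 − 1 = 5.403%.
Difference: 0.000 − 5.403 = -5.403 pp.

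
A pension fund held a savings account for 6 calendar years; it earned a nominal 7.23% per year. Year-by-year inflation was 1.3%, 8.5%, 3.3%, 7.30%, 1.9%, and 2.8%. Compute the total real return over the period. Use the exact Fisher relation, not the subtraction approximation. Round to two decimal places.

19.12%

Cumulative inflation factor: 1.013 × 1.085 × 1.033 × 1.0730 × 1.019 × 1.028 ≈ 1.27616.
Nominal growth factor: 1.52019. Real growth factor = 1.52019 / 1.27616 ≈ 1.19122.
Total real return ≈ 19.1218%.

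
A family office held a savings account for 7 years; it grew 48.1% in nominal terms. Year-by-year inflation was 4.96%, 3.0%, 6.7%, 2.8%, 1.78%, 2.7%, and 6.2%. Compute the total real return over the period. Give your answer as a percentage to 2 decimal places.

12.51%

Cumulative inflation factor: 1.0496 × 1.030 × 1.067 × 1.028 × 1.0178 × 1.027 × 1.062 ≈ 1.31636.
Nominal growth factor: 1.48100. Real growth factor = 1.48100 / 1.31636 ≈ 1.12507.
Total real return ≈ 12.5069%.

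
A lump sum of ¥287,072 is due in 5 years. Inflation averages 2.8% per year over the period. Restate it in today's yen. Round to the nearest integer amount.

¥250,049

Price-level factor over 5 years: (1 + 2.8%)^5 ≈ 1.1480626105.
Purchasing power today: ¥287,072 divided by that factor.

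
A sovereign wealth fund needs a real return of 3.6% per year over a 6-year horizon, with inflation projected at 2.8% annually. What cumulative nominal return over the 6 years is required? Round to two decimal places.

Required annual nominal rate: (1+3.6%)(1+2.8%) − 1 = 6.5008%.
Cumulative over 6 years: (1 + 0.065008)^6 − 1 ≈ 0.45921.

45.92%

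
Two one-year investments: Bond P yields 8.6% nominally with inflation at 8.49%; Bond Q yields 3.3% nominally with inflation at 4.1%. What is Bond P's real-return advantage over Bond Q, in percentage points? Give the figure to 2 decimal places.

Bond P real return: 1.086/1.0849 − 1 = 0.101%.
Bond Q real return: 1.033/1.041 − 1 = -0.768%.
Difference: 0.101 − (-0.768) = 0.869 pp.

0.87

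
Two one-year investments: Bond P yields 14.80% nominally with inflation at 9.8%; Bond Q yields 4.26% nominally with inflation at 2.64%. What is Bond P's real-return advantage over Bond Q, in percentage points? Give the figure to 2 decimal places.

Bond P real return: 1.1480/1.098 − 1 = 4.554%.
Bond Q real return: 1.0426/1.0264 − 1 = 1.578%.
Difference: 4.554 − 1.578 = 2.976 pp.

2.98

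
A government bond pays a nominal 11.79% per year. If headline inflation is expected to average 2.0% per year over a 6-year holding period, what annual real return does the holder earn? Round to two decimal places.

With constant rates the annual real return is the same each year: (1+11.79%)/(1+2.0%) − 1 = 0.09598.

9.60%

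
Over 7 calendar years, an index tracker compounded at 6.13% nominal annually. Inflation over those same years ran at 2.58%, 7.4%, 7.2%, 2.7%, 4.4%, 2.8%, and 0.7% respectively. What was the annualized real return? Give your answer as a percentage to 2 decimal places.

Cumulative inflation factor: 1.0258 × 1.074 × 1.072 × 1.027 × 1.044 × 1.028 × 1.007 ≈ 1.31086.
Nominal growth factor: 1.51659. Real growth factor = 1.51659 / 1.31086 ≈ 1.15694.
Annualized: 1.15694^(1/7) − 1 ≈ 0.02104.

2.10%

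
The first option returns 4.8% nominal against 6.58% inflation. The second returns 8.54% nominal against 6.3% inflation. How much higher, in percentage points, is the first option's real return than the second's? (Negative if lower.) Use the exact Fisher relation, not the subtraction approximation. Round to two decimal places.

-3.78

The first option real return: 1.048/1.0658 − 1 = -1.670%.
The second real return: 1.0854/1.063 − 1 = 2.107%.
Difference: -1.670 − 2.107 = -3.777 pp.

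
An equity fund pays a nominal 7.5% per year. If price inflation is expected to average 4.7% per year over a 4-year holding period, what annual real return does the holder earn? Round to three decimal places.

With constant rates the annual real return is the same each year: (1+7.5%)/(1+4.7%) − 1 = 0.02674.

2.674%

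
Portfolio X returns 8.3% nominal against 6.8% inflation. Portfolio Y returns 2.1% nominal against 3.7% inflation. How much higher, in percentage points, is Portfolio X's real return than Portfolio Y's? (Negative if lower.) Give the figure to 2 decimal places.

2.95

Portfolio X real return: 1.083/1.068 − 1 = 1.404%.
Portfolio Y real return: 1.021/1.037 − 1 = -1.543%.
Difference: 1.404 − (-1.543) = 2.947 pp.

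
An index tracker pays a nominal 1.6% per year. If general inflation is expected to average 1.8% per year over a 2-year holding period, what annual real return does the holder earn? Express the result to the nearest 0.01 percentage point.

-0.20%

With constant rates the annual real return is the same each year: (1+1.6%)/(1+1.8%) − 1 = -0.00196.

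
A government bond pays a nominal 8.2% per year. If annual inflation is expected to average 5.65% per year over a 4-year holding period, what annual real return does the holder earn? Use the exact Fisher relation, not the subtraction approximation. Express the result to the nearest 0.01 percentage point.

With constant rates the annual real return is the same each year: (1+8.2%)/(1+5.65%) − 1 = 0.02414.

2.41%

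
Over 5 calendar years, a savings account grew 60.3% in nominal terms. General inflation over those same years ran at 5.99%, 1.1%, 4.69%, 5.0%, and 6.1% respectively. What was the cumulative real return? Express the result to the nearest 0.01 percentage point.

28.26%

Cumulative inflation factor: 1.0599 × 1.011 × 1.0469 × 1.050 × 1.061 ≈ 1.24976.
Nominal growth factor: 1.60300. Real growth factor = 1.60300 / 1.24976 ≈ 1.28265.
Total real return ≈ 28.2648%.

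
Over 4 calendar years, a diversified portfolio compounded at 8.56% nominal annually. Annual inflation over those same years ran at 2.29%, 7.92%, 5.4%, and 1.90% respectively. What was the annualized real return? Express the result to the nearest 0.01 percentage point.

Cumulative inflation factor: 1.0229 × 1.0792 × 1.054 × 1.0190 ≈ 1.18563.
Nominal growth factor: 1.38893. Real growth factor = 1.38893 / 1.18563 ≈ 1.17147.
Annualized: 1.17147^(1/4) − 1 ≈ 0.04036.

4.04%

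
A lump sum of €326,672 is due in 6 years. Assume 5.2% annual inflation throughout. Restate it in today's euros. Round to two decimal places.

Price-level factor over 6 years: (1 + 5.2%)^6 ≈ 1.3554841352.
Purchasing power today: €326,672 divided by that factor.

€241,000.24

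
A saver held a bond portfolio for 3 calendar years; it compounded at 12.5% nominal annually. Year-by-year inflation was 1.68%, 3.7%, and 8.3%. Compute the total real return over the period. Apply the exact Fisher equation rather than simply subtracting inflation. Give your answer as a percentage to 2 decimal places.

24.69%

Cumulative inflation factor: 1.0168 × 1.037 × 1.083 ≈ 1.14194.
Nominal growth factor: 1.42383. Real growth factor = 1.42383 / 1.14194 ≈ 1.24685.
Total real return ≈ 24.6852%.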